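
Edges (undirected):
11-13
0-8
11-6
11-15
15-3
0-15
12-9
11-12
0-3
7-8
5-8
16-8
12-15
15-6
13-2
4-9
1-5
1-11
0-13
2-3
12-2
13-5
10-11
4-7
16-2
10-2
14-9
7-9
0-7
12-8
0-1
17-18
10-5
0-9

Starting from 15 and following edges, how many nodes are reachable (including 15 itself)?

17

BFS from 15 visits: 15, 0, 3, 6, 11, 12, 1, 7, 8, 9, 13, 2, 10, 5, 4, 16, 14
Reachable nodes: 17 of 19 total.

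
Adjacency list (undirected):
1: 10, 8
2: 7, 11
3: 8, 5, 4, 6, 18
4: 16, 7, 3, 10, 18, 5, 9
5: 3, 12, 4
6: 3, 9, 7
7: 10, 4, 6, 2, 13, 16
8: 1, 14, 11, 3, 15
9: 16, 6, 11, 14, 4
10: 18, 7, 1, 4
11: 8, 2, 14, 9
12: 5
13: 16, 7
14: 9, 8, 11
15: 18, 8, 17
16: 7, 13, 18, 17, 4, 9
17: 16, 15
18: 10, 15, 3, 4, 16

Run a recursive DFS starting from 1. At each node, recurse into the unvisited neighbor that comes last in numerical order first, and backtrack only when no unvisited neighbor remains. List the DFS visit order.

Visit 1
1 → 10
10 → 18
18 → 16
16 → 17
17 → 15
15 → 8
8 → 14
14 → 11
11 → 9
9 → 6
6 → 7
7 → 13
7 → 4
4 → 5
5 → 12
5 → 3
7 → 2

1 -> 10 -> 18 -> 16 -> 17 -> 15 -> 8 -> 14 -> 11 -> 9 -> 6 -> 7 -> 13 -> 4 -> 5 -> 12 -> 3 -> 2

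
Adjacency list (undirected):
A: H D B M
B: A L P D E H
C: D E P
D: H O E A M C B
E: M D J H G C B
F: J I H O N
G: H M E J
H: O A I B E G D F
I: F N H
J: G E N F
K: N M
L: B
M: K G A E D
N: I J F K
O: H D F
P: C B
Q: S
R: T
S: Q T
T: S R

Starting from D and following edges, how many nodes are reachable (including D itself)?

BFS from D visits: D, A, B, C, E, H, M, O, L, P, G, J, F, I, K, N
Reachable nodes: 16 of 20 total.

16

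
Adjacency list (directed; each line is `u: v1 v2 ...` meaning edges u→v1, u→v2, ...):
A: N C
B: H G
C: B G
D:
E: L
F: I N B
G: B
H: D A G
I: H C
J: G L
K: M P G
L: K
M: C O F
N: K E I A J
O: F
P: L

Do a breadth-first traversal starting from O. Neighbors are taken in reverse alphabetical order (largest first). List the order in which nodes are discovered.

O → F → N → I → B → K → J → E → A → H → C → G → P → M → L → D

Visit O; enqueue F → queue [F]
Visit F; enqueue N, I, B → queue [N, I, B]
Visit N; enqueue K, J, E, A → queue [I, B, K, J, E, A]
Visit I; enqueue H, C → queue [B, K, J, E, A, H, C]
Visit B; enqueue G → queue [K, J, E, A, H, C, G]
Visit K; enqueue P, M → queue [J, E, A, H, C, G, P, M]
Visit J; enqueue L → queue [E, A, H, C, G, P, M, L]
Visit E → queue [A, H, C, G, P, M, L]
Visit A → queue [H, C, G, P, M, L]
Visit H; enqueue D → queue [C, G, P, M, L, D]
Visit C → queue [G, P, M, L, D]
Visit G → queue [P, M, L, D]
Visit P → queue [M, L, D]
Visit M → queue [L, D]
Visit L → queue [D]
Visit D → queue []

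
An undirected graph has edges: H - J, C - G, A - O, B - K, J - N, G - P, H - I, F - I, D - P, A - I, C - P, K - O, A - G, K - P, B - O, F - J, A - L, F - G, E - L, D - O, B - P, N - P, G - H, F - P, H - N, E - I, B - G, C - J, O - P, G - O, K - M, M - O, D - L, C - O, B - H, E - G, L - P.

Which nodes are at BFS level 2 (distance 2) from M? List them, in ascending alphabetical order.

A, B, C, D, G, P

Level 0: M
Level 1: K, O
Level 2: A, B, C, D, G, P
Level 3: E, F, H, I, J, L, N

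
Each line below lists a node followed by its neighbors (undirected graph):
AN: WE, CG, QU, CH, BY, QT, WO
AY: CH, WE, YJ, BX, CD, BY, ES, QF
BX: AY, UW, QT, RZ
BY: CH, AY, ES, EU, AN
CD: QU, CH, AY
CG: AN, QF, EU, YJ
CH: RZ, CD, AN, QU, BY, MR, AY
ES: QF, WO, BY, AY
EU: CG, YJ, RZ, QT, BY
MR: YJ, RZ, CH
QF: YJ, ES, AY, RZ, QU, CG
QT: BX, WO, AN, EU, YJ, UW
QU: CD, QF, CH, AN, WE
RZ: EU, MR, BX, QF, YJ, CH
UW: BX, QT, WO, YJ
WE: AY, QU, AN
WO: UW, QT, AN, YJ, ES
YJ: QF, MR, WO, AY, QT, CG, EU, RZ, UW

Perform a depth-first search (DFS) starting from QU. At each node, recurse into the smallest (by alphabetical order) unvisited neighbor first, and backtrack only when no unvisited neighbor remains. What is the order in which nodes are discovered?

QU, AN, BY, AY, BX, QT, EU, CG, QF, ES, WO, UW, YJ, MR, CH, CD, RZ, WE

Visit QU
QU → AN
AN → BY
BY → AY
AY → BX
BX → QT
QT → EU
EU → CG
CG → QF
QF → ES
ES → WO
WO → UW
UW → YJ
YJ → MR
MR → CH
CH → CD
CH → RZ
AY → WE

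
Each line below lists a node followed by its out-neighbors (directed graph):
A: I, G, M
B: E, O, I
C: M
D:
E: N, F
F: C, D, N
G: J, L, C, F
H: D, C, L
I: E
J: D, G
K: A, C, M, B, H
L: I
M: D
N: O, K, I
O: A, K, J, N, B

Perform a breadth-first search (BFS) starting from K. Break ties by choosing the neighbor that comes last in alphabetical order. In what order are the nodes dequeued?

K M H C B A D L O I E G N J F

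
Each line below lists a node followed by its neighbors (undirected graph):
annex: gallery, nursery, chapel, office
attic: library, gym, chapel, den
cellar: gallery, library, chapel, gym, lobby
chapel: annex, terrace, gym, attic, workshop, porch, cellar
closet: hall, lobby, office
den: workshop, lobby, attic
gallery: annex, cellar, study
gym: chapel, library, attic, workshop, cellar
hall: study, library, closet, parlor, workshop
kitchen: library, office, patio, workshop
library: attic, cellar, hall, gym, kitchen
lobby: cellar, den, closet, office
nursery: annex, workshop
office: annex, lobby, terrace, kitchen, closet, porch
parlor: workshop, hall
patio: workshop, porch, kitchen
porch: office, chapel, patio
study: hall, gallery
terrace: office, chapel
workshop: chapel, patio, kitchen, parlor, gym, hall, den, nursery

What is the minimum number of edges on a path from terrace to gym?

Level 0: terrace
Level 1: chapel, office
Level 2: annex, attic, cellar, closet, gym, kitchen, lobby, porch, workshop
Level 3: den, gallery, hall, library, nursery, parlor, patio
Level 4: study
gym first appears at level 2.

2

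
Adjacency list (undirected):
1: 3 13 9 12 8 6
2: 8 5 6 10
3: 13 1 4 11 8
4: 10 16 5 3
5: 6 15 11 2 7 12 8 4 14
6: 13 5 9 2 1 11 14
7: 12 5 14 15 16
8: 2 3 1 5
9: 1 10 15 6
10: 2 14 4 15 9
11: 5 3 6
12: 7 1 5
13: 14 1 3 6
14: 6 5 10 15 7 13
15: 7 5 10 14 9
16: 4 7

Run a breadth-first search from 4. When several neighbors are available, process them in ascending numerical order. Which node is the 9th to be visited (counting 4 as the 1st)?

13

Visit 4; enqueue 3, 5, 10, 16 → queue [3, 5, 10, 16]
Visit 3; enqueue 1, 8, 11, 13 → queue [5, 10, 16, 1, 8, 11, 13]
Visit 5; enqueue 2, 6, 7, 12, 14, 15 → queue [10, 16, 1, 8, 11, 13, 2, 6, 7, 12, 14, 15]
Visit 10; enqueue 9 → queue [16, 1, 8, 11, 13, 2, 6, 7, 12, 14, 15, 9]
Visit 16 → queue [1, 8, 11, 13, 2, 6, 7, 12, 14, 15, 9]
Visit 1 → queue [8, 11, 13, 2, 6, 7, 12, 14, 15, 9]
Visit 8 → queue [11, 13, 2, 6, 7, 12, 14, 15, 9]
Visit 11 → queue [13, 2, 6, 7, 12, 14, 15, 9]
Visit 13 → queue [2, 6, 7, 12, 14, 15, 9]
Visit 2 → queue [6, 7, 12, 14, 15, 9]
Visit 6 → queue [7, 12, 14, 15, 9]
Visit 7 → queue [12, 14, 15, 9]
Visit 12 → queue [14, 15, 9]
Visit 14 → queue [15, 9]
Visit 15 → queue [9]
Visit 9 → queue []

Visit order: 4, 3, 5, 10, 16, 1, 8, 11, 13, 2, 6, 7, 12, 14, 15, 9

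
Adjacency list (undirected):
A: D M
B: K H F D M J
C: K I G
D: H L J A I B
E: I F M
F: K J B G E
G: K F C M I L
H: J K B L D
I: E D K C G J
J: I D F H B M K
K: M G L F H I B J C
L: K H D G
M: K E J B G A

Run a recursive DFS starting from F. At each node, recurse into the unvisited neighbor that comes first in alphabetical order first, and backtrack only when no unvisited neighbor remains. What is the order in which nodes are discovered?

Visit F
F → B
B → D
D → A
A → M
M → E
E → I
I → C
C → G
G → K
K → H
H → J
H → L

F, B, D, A, M, E, I, C, G, K, H, J, L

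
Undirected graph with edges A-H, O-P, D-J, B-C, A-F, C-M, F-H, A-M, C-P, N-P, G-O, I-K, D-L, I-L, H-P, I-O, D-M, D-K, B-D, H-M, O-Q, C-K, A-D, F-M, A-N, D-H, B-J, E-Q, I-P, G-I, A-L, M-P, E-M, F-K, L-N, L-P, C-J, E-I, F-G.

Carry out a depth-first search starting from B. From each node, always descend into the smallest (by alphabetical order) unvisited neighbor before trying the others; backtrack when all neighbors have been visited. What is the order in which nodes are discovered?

Visit B
B → C
C → J
J → D
D → A
A → F
F → G
G → I
I → E
E → M
M → H
H → P
P → L
L → N
P → O
O → Q
I → K

B C J D A F G I E M H P L N O Q K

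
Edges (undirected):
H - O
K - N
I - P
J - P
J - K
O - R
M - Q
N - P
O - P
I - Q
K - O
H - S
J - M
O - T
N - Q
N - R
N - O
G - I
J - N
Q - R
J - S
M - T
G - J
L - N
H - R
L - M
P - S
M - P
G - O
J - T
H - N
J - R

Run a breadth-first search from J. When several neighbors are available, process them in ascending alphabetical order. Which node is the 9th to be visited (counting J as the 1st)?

Visit J; enqueue G, K, M, N, P, R, S, T → queue [G, K, M, N, P, R, S, T]
Visit G; enqueue I, O → queue [K, M, N, P, R, S, T, I, O]
Visit K → queue [M, N, P, R, S, T, I, O]
Visit M; enqueue L, Q → queue [N, P, R, S, T, I, O, L, Q]
Visit N; enqueue H → queue [P, R, S, T, I, O, L, Q, H]
Visit P → queue [R, S, T, I, O, L, Q, H]
Visit R → queue [S, T, I, O, L, Q, H]
Visit S → queue [T, I, O, L, Q, H]
Visit T → queue [I, O, L, Q, H]
Visit I → queue [O, L, Q, H]
Visit O → queue [L, Q, H]
Visit L → queue [Q, H]
Visit Q → queue [H]
Visit H → queue []

Visit order: J, G, K, M, N, P, R, S, T, I, O, L, Q, H

T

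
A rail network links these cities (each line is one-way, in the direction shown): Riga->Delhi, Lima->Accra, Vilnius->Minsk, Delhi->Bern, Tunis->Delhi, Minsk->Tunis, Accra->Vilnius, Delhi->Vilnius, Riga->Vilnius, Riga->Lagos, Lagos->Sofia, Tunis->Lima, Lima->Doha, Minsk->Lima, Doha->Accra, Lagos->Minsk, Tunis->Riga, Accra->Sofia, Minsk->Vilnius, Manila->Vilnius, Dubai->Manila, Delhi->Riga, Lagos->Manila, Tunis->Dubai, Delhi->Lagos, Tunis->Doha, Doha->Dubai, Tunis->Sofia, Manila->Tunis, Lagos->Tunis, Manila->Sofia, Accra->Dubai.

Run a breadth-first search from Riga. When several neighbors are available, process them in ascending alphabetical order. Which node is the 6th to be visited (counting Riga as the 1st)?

Manila

Visit Riga; enqueue Delhi, Lagos, Vilnius → queue [Delhi, Lagos, Vilnius]
Visit Delhi; enqueue Bern → queue [Lagos, Vilnius, Bern]
Visit Lagos; enqueue Manila, Minsk, Sofia, Tunis → queue [Vilnius, Bern, Manila, Minsk, Sofia, Tunis]
Visit Vilnius → queue [Bern, Manila, Minsk, Sofia, Tunis]
Visit Bern → queue [Manila, Minsk, Sofia, Tunis]
Visit Manila → queue [Minsk, Sofia, Tunis]
Visit Minsk; enqueue Lima → queue [Sofia, Tunis, Lima]
Visit Sofia → queue [Tunis, Lima]
Visit Tunis; enqueue Doha, Dubai → queue [Lima, Doha, Dubai]
Visit Lima; enqueue Accra → queue [Doha, Dubai, Accra]
Visit Doha → queue [Dubai, Accra]
Visit Dubai → queue [Accra]
Visit Accra → queue []

Visit order: Riga, Delhi, Lagos, Vilnius, Bern, Manila, Minsk, Sofia, Tunis, Lima, Doha, Dubai, Accra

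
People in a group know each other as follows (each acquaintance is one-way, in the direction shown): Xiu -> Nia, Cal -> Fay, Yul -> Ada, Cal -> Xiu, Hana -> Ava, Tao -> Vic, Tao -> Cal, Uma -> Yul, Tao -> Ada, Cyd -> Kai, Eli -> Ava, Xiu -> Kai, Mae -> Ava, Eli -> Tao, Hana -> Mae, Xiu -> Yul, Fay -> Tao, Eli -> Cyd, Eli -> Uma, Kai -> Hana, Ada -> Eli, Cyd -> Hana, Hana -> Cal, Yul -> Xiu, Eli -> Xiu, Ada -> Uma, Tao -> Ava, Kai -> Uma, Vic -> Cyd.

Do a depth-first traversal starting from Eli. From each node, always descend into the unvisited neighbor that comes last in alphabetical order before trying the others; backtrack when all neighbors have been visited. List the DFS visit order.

Visit Eli
Eli → Xiu
Xiu → Yul
Yul → Ada
Ada → Uma
Xiu → Nia
Xiu → Kai
Kai → Hana
Hana → Mae
Mae → Ava
Hana → Cal
Cal → Fay
Fay → Tao
Tao → Vic
Vic → Cyd

Eli, Xiu, Yul, Ada, Uma, Nia, Kai, Hana, Mae, Ava, Cal, Fay, Tao, Vic, Cyd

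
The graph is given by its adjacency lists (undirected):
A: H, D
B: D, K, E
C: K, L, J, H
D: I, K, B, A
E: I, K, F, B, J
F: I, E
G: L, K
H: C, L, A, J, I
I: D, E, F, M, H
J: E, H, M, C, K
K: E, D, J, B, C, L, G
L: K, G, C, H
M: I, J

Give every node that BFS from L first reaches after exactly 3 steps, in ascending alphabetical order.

F, M

Level 0: L
Level 1: C, G, H, K
Level 2: A, B, D, E, I, J
Level 3: F, M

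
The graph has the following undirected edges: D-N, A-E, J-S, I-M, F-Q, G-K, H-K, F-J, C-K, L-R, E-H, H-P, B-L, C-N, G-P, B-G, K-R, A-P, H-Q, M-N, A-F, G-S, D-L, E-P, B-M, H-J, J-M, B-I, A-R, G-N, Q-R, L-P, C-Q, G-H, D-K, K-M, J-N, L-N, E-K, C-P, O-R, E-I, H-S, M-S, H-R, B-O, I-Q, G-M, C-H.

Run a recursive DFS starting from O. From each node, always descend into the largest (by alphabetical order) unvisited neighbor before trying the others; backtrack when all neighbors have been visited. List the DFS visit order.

Visit O
O → R
R → Q
Q → I
I → M
M → S
S → J
J → N
N → L
L → P
P → H
H → K
K → G
G → B
K → E
E → A
A → F
K → D
K → C

O → R → Q → I → M → S → J → N → L → P → H → K → G → B → E → A → F → D → C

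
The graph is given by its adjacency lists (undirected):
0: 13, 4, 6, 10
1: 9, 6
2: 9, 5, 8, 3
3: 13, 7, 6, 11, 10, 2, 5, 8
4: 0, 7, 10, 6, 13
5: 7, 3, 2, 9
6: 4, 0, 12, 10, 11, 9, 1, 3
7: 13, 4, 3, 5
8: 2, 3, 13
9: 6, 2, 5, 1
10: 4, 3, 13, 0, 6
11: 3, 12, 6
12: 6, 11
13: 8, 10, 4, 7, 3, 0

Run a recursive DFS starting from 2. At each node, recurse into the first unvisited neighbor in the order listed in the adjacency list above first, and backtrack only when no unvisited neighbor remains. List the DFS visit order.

2 9 6 4 0 13 8 3 7 5 11 12 10 1

Visit 2
2 → 9
9 → 6
6 → 4
4 → 0
0 → 13
13 → 8
8 → 3
3 → 7
7 → 5
3 → 11
11 → 12
3 → 10
6 → 1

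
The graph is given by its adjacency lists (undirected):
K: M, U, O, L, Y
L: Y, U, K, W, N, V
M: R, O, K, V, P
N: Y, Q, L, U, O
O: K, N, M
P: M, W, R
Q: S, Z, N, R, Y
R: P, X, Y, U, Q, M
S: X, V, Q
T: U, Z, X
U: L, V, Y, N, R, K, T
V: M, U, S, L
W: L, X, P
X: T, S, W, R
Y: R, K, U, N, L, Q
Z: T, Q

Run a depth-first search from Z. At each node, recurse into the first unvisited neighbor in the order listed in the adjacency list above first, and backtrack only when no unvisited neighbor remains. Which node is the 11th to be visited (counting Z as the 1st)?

Visit Z
Z → T
T → U
U → L
L → Y
Y → R
R → P
P → M
M → O
O → K
O → N
N → Q
Q → S
S → X
X → W
S → V

Visit order: Z, T, U, L, Y, R, P, M, O, K, N, Q, S, X, W, V

N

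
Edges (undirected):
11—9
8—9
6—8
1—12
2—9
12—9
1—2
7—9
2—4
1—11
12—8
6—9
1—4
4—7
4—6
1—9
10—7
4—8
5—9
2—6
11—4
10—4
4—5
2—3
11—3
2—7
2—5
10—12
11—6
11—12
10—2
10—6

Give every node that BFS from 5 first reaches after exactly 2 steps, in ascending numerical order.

1, 3, 6, 7, 8, 10, 11, 12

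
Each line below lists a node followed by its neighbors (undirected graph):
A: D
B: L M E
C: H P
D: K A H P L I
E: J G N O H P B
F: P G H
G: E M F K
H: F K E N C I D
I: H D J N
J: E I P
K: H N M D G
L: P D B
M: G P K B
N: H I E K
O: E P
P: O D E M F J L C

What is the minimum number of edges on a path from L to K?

Level 0: L
Level 1: B, D, P
Level 2: A, C, E, F, H, I, J, K, M, O
Level 3: G, N
K first appears at level 2.

2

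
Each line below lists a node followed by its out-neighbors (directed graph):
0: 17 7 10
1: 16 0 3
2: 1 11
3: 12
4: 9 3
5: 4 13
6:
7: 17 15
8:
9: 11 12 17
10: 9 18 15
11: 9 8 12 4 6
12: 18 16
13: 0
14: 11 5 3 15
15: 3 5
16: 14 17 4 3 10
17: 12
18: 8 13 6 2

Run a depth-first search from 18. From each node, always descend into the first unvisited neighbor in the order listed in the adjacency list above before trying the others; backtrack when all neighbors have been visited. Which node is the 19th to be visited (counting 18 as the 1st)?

1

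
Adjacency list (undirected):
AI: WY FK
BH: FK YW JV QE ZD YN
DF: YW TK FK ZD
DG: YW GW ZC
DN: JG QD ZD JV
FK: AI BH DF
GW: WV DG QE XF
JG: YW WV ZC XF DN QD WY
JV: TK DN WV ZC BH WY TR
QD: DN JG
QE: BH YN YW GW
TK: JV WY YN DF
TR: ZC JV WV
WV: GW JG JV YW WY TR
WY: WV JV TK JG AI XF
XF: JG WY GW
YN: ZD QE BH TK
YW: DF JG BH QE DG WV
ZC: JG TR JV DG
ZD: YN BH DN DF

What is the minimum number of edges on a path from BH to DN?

Level 0: BH
Level 1: FK, JV, QE, YN, YW, ZD
Level 2: AI, DF, DG, DN, GW, JG, TK, TR, WV, WY, ZC
Level 3: QD, XF
DN first appears at level 2.

2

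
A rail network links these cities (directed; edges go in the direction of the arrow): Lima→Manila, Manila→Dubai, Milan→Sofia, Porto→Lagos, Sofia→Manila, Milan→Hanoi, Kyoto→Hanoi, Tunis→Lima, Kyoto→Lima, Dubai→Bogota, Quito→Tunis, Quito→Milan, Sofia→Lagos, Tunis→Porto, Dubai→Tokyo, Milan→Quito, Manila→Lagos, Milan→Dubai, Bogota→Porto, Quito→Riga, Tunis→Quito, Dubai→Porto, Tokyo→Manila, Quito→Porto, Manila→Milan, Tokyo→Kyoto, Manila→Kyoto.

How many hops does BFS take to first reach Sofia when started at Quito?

2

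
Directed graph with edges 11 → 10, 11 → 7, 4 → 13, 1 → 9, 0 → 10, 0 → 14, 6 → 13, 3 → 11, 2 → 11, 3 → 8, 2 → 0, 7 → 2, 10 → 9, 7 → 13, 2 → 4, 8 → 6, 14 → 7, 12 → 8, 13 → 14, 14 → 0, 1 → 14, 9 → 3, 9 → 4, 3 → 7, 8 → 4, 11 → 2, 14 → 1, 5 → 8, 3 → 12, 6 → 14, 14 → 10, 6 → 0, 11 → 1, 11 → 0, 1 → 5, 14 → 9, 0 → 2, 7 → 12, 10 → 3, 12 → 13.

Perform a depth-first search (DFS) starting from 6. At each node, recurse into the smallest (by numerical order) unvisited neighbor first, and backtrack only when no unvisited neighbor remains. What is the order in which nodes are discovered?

Visit 6
6 → 0
0 → 2
2 → 4
4 → 13
13 → 14
14 → 1
1 → 5
5 → 8
1 → 9
9 → 3
3 → 7
7 → 12
3 → 11
11 → 10

6 0 2 4 13 14 1 5 8 9 3 7 12 11 10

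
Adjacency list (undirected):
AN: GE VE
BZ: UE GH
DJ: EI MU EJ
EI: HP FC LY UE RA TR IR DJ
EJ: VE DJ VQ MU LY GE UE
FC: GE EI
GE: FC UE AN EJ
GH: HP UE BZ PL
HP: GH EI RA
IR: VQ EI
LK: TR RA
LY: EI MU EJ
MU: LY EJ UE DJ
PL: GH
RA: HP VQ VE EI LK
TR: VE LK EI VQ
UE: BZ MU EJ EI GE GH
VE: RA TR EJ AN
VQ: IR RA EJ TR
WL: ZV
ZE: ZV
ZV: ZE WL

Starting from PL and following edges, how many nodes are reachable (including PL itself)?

BFS from PL visits: PL, GH, UE, HP, BZ, MU, GE, EJ, EI, RA, LY, DJ, FC, AN, VQ, VE, TR, IR, LK
Reachable nodes: 19 of 22 total.

19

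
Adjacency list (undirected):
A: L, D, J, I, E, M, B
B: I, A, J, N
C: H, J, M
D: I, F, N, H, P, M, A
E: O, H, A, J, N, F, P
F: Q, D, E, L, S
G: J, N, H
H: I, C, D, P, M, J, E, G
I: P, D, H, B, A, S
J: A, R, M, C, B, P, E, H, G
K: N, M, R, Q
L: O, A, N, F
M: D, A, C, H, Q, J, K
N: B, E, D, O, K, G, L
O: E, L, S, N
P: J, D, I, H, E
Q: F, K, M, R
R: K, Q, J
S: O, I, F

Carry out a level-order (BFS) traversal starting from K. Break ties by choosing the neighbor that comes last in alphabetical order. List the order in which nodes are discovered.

K, R, Q, N, M, J, F, O, L, G, E, D, B, H, C, A, P, S, I

Visit K; enqueue R, Q, N, M → queue [R, Q, N, M]
Visit R; enqueue J → queue [Q, N, M, J]
Visit Q; enqueue F → queue [N, M, J, F]
Visit N; enqueue O, L, G, E, D, B → queue [M, J, F, O, L, G, E, D, B]
Visit M; enqueue H, C, A → queue [J, F, O, L, G, E, D, B, H, C, A]
Visit J; enqueue P → queue [F, O, L, G, E, D, B, H, C, A, P]
Visit F; enqueue S → queue [O, L, G, E, D, B, H, C, A, P, S]
Visit O → queue [L, G, E, D, B, H, C, A, P, S]
Visit L → queue [G, E, D, B, H, C, A, P, S]
Visit G → queue [E, D, B, H, C, A, P, S]
Visit E → queue [D, B, H, C, A, P, S]
Visit D; enqueue I → queue [B, H, C, A, P, S, I]
Visit B → queue [H, C, A, P, S, I]
Visit H → queue [C, A, P, S, I]
Visit C → queue [A, P, S, I]
Visit A → queue [P, S, I]
Visit P → queue [S, I]
Visit S → queue [I]
Visit I → queue []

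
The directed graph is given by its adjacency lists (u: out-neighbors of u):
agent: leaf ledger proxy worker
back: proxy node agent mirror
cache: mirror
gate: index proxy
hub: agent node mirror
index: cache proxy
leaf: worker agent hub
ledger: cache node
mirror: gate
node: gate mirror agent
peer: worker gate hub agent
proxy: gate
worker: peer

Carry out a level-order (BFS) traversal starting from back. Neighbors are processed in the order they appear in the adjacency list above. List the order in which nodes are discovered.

back, proxy, node, agent, mirror, gate, leaf, ledger, worker, index, hub, cache, peer

Visit back; enqueue proxy, node, agent, mirror → queue [proxy, node, agent, mirror]
Visit proxy; enqueue gate → queue [node, agent, mirror, gate]
Visit node → queue [agent, mirror, gate]
Visit agent; enqueue leaf, ledger, worker → queue [mirror, gate, leaf, ledger, worker]
Visit mirror → queue [gate, leaf, ledger, worker]
Visit gate; enqueue index → queue [leaf, ledger, worker, index]
Visit leaf; enqueue hub → queue [ledger, worker, index, hub]
Visit ledger; enqueue cache → queue [worker, index, hub, cache]
Visit worker; enqueue peer → queue [index, hub, cache, peer]
Visit index → queue [hub, cache, peer]
Visit hub → queue [cache, peer]
Visit cache → queue [peer]
Visit peer → queue []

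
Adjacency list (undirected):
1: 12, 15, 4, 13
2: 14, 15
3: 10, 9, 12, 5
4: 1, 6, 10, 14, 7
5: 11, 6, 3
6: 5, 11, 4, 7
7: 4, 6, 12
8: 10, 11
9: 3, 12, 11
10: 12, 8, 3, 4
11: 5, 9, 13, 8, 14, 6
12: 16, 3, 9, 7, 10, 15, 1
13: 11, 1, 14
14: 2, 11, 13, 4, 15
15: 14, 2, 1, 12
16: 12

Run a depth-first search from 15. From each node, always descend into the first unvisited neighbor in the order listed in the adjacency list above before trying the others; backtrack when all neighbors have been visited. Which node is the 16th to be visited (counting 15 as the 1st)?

13

Visit 15
15 → 14
14 → 2
14 → 11
11 → 5
5 → 6
6 → 4
4 → 1
1 → 12
12 → 16
12 → 3
3 → 10
10 → 8
3 → 9
12 → 7
1 → 13

Visit order: 15, 14, 2, 11, 5, 6, 4, 1, 12, 16, 3, 10, 8, 9, 7, 13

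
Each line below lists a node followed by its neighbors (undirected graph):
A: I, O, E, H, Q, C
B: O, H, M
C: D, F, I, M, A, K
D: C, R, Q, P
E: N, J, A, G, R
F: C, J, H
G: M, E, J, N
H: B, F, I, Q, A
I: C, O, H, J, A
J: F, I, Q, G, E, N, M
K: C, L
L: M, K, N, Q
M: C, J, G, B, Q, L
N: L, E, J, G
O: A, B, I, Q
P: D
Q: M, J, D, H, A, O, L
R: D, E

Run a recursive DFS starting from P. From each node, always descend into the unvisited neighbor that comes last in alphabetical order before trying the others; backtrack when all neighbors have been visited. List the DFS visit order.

Visit P
P → D
D → R
R → E
E → N
N → L
L → Q
Q → O
O → I
I → J
J → M
M → G
M → C
C → K
C → F
F → H
H → B
H → A

P, D, R, E, N, L, Q, O, I, J, M, G, C, K, F, H, B, A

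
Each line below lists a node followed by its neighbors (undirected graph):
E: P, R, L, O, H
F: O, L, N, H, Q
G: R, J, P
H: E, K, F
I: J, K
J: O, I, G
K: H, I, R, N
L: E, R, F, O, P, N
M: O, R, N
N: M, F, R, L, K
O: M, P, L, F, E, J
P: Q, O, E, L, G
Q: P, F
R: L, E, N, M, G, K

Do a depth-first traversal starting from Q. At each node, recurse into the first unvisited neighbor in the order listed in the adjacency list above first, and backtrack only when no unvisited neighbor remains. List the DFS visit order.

Q → P → O → M → R → L → E → H → K → I → J → G → N → F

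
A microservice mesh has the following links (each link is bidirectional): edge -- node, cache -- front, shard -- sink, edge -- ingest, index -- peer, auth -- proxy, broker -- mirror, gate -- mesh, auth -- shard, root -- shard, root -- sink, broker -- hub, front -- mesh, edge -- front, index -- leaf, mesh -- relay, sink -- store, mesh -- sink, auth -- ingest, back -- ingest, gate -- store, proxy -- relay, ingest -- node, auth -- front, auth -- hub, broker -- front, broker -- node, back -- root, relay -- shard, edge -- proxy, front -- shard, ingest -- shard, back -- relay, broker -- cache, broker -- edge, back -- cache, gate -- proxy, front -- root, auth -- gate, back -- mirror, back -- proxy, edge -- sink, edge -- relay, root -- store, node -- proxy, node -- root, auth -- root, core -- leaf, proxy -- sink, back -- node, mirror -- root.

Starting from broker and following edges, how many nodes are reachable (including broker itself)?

BFS from broker visits: broker, cache, edge, front, hub, mirror, node, back, ingest, proxy, relay, sink, auth, mesh, root, shard, gate, store
Reachable nodes: 18 of 22 total.

18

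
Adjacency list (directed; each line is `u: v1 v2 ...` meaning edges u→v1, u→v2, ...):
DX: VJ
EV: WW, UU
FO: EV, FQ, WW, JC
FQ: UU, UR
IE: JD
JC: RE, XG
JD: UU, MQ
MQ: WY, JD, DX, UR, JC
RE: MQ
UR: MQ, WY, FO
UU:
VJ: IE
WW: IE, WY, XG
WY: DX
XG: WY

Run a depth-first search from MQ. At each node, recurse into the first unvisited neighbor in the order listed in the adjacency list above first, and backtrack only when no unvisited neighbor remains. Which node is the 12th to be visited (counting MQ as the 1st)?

Visit MQ
MQ → WY
WY → DX
DX → VJ
VJ → IE
IE → JD
JD → UU
MQ → UR
UR → FO
FO → EV
EV → WW
WW → XG
FO → FQ
FO → JC
JC → RE

Visit order: MQ, WY, DX, VJ, IE, JD, UU, UR, FO, EV, WW, XG, FQ, JC, RE

XG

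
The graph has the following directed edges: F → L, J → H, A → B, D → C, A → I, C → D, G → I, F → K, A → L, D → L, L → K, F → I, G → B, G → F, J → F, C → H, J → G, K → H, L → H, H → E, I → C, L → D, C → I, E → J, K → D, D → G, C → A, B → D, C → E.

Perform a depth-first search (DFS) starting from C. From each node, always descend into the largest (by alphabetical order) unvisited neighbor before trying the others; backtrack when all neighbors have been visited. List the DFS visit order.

Visit C
C → I
C → H
H → E
E → J
J → G
G → F
F → L
L → K
K → D
G → B
C → A

C, I, H, E, J, G, F, L, K, D, B, A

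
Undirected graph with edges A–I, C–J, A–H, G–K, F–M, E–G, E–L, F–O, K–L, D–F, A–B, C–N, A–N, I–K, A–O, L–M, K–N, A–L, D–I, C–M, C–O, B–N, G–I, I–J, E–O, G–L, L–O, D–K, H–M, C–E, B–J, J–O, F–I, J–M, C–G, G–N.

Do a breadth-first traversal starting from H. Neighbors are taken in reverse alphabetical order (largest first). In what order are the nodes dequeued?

H, M, A, L, J, F, C, O, N, I, B, K, G, E, D

Visit H; enqueue M, A → queue [M, A]
Visit M; enqueue L, J, F, C → queue [A, L, J, F, C]
Visit A; enqueue O, N, I, B → queue [L, J, F, C, O, N, I, B]
Visit L; enqueue K, G, E → queue [J, F, C, O, N, I, B, K, G, E]
Visit J → queue [F, C, O, N, I, B, K, G, E]
Visit F; enqueue D → queue [C, O, N, I, B, K, G, E, D]
Visit C → queue [O, N, I, B, K, G, E, D]
Visit O → queue [N, I, B, K, G, E, D]
Visit N → queue [I, B, K, G, E, D]
Visit I → queue [B, K, G, E, D]
Visit B → queue [K, G, E, D]
Visit K → queue [G, E, D]
Visit G → queue [E, D]
Visit E → queue [D]
Visit D → queue []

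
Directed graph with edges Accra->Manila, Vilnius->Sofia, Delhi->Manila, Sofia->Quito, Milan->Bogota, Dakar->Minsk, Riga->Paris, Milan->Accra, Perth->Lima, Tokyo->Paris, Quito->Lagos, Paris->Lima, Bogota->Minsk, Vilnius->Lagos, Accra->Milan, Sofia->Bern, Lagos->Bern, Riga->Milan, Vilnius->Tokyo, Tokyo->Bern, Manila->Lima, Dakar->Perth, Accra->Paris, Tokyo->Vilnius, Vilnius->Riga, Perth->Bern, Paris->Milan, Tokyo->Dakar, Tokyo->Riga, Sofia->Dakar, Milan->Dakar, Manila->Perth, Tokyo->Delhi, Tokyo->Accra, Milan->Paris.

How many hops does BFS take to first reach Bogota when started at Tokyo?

Level 0: Tokyo
Level 1: Accra, Bern, Dakar, Delhi, Paris, Riga, Vilnius
Level 2: Lagos, Lima, Manila, Milan, Minsk, Perth, Sofia
Level 3: Bogota, Quito
Bogota first appears at level 3.

3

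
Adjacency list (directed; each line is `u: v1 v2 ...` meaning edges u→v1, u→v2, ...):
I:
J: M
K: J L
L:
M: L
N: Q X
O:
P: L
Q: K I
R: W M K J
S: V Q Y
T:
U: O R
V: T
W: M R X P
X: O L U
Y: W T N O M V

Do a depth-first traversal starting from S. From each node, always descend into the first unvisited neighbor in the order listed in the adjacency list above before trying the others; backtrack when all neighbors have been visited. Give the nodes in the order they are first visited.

S, V, T, Q, K, J, M, L, I, Y, W, R, X, O, U, P, N

Visit S
S → V
V → T
S → Q
Q → K
K → J
J → M
M → L
Q → I
S → Y
Y → W
W → R
W → X
X → O
X → U
W → P
Y → N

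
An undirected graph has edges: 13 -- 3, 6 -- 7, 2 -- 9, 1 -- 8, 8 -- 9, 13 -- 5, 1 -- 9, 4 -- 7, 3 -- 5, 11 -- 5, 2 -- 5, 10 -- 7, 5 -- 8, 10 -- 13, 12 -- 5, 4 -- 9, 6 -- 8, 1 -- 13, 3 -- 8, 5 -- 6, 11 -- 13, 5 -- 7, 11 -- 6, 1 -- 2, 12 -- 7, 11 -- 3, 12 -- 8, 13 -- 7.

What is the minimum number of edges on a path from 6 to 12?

Level 0: 6
Level 1: 5, 7, 8, 11
Level 2: 1, 2, 3, 4, 9, 10, 12, 13
12 first appears at level 2.

2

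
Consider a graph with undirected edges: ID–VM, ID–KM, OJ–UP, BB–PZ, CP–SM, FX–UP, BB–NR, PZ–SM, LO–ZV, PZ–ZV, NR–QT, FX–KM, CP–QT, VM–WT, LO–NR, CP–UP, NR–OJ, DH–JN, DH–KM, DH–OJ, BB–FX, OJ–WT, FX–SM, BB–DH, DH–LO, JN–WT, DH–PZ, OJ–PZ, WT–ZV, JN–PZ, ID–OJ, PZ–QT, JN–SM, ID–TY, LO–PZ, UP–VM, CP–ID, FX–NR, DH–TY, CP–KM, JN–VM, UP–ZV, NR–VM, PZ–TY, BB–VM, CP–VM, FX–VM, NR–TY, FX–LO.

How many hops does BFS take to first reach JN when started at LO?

2

Level 0: LO
Level 1: DH, FX, NR, PZ, ZV
Level 2: BB, JN, KM, OJ, QT, SM, TY, UP, VM, WT
Level 3: CP, ID
JN first appears at level 2.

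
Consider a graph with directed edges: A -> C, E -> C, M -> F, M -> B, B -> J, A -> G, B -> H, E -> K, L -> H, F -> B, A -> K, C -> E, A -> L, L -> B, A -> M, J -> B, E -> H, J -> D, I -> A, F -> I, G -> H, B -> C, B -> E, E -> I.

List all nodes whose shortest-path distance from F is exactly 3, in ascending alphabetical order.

D, G, K, L, M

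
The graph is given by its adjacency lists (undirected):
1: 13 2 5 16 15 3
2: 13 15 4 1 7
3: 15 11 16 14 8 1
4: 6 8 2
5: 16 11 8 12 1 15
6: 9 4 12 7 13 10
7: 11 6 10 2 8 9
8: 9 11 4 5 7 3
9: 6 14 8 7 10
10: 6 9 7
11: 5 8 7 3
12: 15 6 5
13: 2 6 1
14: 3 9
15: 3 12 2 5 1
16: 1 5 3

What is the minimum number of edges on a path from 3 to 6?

3

Level 0: 3
Level 1: 1, 8, 11, 14, 15, 16
Level 2: 2, 4, 5, 7, 9, 12, 13
Level 3: 6, 10
6 first appears at level 3.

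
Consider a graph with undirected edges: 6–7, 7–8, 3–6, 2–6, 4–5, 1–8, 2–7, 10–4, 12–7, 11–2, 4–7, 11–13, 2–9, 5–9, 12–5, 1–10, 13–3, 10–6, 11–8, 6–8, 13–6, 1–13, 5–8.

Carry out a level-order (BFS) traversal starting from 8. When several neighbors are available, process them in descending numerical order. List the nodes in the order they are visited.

Visit 8; enqueue 11, 7, 6, 5, 1 → queue [11, 7, 6, 5, 1]
Visit 11; enqueue 13, 2 → queue [7, 6, 5, 1, 13, 2]
Visit 7; enqueue 12, 4 → queue [6, 5, 1, 13, 2, 12, 4]
Visit 6; enqueue 10, 3 → queue [5, 1, 13, 2, 12, 4, 10, 3]
Visit 5; enqueue 9 → queue [1, 13, 2, 12, 4, 10, 3, 9]
Visit 1 → queue [13, 2, 12, 4, 10, 3, 9]
Visit 13 → queue [2, 12, 4, 10, 3, 9]
Visit 2 → queue [12, 4, 10, 3, 9]
Visit 12 → queue [4, 10, 3, 9]
Visit 4 → queue [10, 3, 9]
Visit 10 → queue [3, 9]
Visit 3 → queue [9]
Visit 9 → queue []

8 → 11 → 7 → 6 → 5 → 1 → 13 → 2 → 12 → 4 → 10 → 3 → 9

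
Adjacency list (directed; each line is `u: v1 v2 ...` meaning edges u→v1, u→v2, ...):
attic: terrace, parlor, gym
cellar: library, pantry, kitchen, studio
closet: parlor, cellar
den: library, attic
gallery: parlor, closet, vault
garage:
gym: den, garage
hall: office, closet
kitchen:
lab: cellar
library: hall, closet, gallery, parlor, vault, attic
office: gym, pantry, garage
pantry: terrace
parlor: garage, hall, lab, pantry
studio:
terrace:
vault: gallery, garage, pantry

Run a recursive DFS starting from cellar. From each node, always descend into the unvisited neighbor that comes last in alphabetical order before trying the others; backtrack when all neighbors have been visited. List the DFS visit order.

Visit cellar
cellar → studio
cellar → pantry
pantry → terrace
cellar → library
library → vault
vault → garage
vault → gallery
gallery → parlor
parlor → lab
parlor → hall
hall → office
office → gym
gym → den
den → attic
hall → closet
cellar → kitchen

cellar → studio → pantry → terrace → library → vault → garage → gallery → parlor → lab → hall → office → gym → den → attic → closet → kitchen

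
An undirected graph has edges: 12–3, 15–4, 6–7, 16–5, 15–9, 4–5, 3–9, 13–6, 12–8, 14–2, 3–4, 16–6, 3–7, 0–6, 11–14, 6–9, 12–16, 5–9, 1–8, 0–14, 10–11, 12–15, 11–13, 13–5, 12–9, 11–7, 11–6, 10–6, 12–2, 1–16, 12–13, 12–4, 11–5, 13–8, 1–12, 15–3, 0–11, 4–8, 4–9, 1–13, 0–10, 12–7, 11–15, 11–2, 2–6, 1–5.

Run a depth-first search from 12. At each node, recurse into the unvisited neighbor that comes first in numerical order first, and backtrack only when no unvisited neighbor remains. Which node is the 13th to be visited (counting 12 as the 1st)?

13

Visit 12
12 → 1
1 → 5
5 → 4
4 → 3
3 → 7
7 → 6
6 → 0
0 → 10
10 → 11
11 → 2
2 → 14
11 → 13
13 → 8
11 → 15
15 → 9
6 → 16

Visit order: 12, 1, 5, 4, 3, 7, 6, 0, 10, 11, 2, 14, 13, 8, 15, 9, 16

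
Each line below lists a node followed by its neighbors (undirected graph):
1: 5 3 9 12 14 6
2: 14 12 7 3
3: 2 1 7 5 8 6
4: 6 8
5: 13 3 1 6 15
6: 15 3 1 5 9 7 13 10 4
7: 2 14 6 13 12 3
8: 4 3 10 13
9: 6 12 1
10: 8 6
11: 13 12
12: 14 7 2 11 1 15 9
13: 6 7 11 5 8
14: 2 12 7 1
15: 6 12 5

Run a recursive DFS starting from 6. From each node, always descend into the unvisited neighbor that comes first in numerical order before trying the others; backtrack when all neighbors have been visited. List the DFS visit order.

Visit 6
6 → 1
1 → 3
3 → 2
2 → 7
7 → 12
12 → 9
12 → 11
11 → 13
13 → 5
5 → 15
13 → 8
8 → 4
8 → 10
12 → 14

6 → 1 → 3 → 2 → 7 → 12 → 9 → 11 → 13 → 5 → 15 → 8 → 4 → 10 → 14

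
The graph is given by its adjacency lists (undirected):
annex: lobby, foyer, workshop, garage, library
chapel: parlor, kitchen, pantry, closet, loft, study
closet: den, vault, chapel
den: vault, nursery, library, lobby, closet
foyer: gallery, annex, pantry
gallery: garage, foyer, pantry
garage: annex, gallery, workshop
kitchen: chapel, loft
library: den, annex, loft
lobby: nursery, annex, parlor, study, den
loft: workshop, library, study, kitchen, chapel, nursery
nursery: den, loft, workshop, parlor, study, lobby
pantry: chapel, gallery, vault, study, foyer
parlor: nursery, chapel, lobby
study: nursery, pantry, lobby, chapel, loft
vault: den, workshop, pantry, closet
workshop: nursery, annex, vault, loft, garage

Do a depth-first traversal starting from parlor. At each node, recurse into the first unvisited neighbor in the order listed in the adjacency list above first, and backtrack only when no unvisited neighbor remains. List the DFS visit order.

Visit parlor
parlor → nursery
nursery → den
den → vault
vault → workshop
workshop → annex
annex → lobby
lobby → study
study → pantry
pantry → chapel
chapel → kitchen
kitchen → loft
loft → library
chapel → closet
pantry → gallery
gallery → garage
gallery → foyer

parlor, nursery, den, vault, workshop, annex, lobby, study, pantry, chapel, kitchen, loft, library, closet, gallery, garage, foyer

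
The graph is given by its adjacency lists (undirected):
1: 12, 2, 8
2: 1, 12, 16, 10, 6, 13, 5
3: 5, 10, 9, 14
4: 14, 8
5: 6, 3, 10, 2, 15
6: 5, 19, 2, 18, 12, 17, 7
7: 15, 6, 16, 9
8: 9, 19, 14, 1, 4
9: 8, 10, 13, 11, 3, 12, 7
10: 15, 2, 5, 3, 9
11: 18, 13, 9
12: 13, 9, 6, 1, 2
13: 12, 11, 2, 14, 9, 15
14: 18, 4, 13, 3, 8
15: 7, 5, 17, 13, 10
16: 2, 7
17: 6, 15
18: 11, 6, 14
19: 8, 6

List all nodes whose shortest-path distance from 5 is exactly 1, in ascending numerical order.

2, 3, 6, 10, 15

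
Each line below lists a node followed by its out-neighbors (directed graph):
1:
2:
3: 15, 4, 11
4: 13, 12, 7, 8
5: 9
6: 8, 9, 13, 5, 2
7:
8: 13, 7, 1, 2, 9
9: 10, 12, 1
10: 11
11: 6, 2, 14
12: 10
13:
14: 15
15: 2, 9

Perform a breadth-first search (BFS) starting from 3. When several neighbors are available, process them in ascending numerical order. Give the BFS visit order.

Visit 3; enqueue 4, 11, 15 → queue [4, 11, 15]
Visit 4; enqueue 7, 8, 12, 13 → queue [11, 15, 7, 8, 12, 13]
Visit 11; enqueue 2, 6, 14 → queue [15, 7, 8, 12, 13, 2, 6, 14]
Visit 15; enqueue 9 → queue [7, 8, 12, 13, 2, 6, 14, 9]
Visit 7 → queue [8, 12, 13, 2, 6, 14, 9]
Visit 8; enqueue 1 → queue [12, 13, 2, 6, 14, 9, 1]
Visit 12; enqueue 10 → queue [13, 2, 6, 14, 9, 1, 10]
Visit 13 → queue [2, 6, 14, 9, 1, 10]
Visit 2 → queue [6, 14, 9, 1, 10]
Visit 6; enqueue 5 → queue [14, 9, 1, 10, 5]
Visit 14 → queue [9, 1, 10, 5]
Visit 9 → queue [1, 10, 5]
Visit 1 → queue [10, 5]
Visit 10 → queue [5]
Visit 5 → queue []

3 → 4 → 11 → 15 → 7 → 8 → 12 → 13 → 2 → 6 → 14 → 9 → 1 → 10 → 5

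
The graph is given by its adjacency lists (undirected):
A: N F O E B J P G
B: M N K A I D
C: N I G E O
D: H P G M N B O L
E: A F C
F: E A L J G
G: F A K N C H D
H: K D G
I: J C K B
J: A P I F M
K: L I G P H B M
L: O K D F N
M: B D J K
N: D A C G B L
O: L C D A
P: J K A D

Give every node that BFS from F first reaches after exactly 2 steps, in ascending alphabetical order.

B, C, D, H, I, K, M, N, O, P

Level 0: F
Level 1: A, E, G, J, L
Level 2: B, C, D, H, I, K, M, N, O, P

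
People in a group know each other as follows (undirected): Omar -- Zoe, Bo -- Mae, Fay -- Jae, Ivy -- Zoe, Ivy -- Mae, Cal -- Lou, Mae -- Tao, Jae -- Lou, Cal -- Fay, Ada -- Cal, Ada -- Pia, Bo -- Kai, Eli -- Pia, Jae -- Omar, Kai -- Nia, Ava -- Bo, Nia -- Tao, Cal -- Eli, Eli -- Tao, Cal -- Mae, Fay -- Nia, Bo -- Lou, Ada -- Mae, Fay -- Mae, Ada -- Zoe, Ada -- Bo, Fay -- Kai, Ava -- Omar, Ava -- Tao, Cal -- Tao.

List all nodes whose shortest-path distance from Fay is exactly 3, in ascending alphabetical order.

Ava, Pia, Zoe

Level 0: Fay
Level 1: Cal, Jae, Kai, Mae, Nia
Level 2: Ada, Bo, Eli, Ivy, Lou, Omar, Tao
Level 3: Ava, Pia, Zoe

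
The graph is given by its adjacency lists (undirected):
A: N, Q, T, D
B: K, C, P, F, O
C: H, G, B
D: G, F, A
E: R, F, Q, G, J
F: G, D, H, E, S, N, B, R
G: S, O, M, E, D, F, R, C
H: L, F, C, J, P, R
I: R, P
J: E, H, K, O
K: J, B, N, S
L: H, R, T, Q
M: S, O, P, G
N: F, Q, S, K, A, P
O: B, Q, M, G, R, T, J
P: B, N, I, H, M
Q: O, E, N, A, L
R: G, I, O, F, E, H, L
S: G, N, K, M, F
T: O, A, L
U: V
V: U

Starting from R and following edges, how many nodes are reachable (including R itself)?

BFS from R visits: R, O, L, I, H, G, F, E, T, Q, M, J, B, P, C, S, D, N, A, K
Reachable nodes: 20 of 22 total.

20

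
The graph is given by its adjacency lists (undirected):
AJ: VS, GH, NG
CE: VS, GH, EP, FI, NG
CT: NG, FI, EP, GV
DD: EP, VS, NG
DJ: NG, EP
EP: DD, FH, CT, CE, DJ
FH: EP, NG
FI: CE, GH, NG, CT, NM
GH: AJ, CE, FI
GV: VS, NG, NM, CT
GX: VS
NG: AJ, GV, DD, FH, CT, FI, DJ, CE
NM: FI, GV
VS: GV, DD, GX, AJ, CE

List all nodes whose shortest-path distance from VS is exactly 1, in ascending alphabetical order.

Level 0: VS
Level 1: AJ, CE, DD, GV, GX
Level 2: CT, EP, FI, GH, NG, NM
Level 3: DJ, FH

AJ, CE, DD, GV, GX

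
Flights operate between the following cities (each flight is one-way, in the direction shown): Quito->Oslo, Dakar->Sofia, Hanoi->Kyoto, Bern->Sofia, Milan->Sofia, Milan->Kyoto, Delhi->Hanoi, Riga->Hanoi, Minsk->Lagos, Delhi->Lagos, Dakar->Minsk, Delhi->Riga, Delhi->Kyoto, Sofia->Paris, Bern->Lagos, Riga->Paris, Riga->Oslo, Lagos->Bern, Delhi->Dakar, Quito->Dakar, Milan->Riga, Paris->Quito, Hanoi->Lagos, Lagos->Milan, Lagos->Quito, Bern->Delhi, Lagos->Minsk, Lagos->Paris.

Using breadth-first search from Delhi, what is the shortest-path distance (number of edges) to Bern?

Level 0: Delhi
Level 1: Dakar, Hanoi, Kyoto, Lagos, Riga
Level 2: Bern, Milan, Minsk, Oslo, Paris, Quito, Sofia
Bern first appears at level 2.

2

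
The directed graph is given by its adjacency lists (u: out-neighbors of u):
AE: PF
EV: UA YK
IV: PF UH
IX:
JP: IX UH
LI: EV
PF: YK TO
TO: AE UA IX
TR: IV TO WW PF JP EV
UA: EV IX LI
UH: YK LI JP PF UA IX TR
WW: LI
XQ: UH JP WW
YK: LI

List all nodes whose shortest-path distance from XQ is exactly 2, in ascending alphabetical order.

Level 0: XQ
Level 1: JP, UH, WW
Level 2: IX, LI, PF, TR, UA, YK
Level 3: EV, IV, TO
Level 4: AE

IX, LI, PF, TR, UA, YK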